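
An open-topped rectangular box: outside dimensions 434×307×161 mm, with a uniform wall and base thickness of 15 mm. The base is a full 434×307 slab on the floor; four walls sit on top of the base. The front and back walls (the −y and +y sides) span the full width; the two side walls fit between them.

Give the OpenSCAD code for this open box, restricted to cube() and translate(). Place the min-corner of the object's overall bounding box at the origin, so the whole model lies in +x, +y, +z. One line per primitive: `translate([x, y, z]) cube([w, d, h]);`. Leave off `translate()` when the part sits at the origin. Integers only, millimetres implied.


cube([434, 307, 15]);
translate([0, 0, 15]) cube([434, 15, 146]);
translate([0, 292, 15]) cube([434, 15, 146]);
translate([0, 15, 15]) cube([15, 277, 146]);
translate([419, 15, 15]) cube([15, 277, 146]);


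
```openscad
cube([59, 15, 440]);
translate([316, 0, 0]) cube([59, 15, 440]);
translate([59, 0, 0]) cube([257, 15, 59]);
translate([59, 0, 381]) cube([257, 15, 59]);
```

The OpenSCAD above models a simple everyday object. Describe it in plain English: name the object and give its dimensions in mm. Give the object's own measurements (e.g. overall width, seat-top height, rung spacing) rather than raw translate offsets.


A rectangular picture frame lying in the x–z plane (depth along y). The opening is 257 mm wide (x) by 322 mm tall (z), surrounded by a border 59 mm wide on all four sides. The frame is 15 mm deep and is made of two full-height vertical stiles with two horizontal rails fitted between them.


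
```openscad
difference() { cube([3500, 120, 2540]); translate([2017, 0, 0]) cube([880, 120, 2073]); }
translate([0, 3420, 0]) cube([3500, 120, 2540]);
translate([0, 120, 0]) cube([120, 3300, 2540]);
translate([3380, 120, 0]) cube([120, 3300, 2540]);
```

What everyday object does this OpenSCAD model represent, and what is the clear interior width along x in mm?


A single room. The interior width is 3260 mm.

Four walls enclosing a rectangle with a door in the front wall — a room. Outside width 3500 minus two 120 mm walls gives 3260 mm.


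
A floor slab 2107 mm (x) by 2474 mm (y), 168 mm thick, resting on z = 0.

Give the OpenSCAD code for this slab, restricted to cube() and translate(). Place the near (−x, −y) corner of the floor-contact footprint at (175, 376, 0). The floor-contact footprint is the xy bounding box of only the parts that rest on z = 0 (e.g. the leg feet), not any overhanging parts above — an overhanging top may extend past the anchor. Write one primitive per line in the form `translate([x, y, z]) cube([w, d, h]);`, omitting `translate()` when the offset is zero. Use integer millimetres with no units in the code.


translate([175, 376, 0]) cube([2107, 2474, 168]);


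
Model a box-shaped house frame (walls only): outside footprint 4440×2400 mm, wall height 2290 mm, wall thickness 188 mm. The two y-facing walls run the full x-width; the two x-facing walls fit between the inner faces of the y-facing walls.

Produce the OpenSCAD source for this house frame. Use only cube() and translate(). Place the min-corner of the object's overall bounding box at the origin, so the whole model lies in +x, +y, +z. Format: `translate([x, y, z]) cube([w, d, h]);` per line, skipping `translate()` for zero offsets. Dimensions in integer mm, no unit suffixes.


cube([4440, 188, 2290]);
translate([0, 2212, 0]) cube([4440, 188, 2290]);
translate([0, 188, 0]) cube([188, 2024, 2290]);
translate([4252, 188, 0]) cube([188, 2024, 2290]);


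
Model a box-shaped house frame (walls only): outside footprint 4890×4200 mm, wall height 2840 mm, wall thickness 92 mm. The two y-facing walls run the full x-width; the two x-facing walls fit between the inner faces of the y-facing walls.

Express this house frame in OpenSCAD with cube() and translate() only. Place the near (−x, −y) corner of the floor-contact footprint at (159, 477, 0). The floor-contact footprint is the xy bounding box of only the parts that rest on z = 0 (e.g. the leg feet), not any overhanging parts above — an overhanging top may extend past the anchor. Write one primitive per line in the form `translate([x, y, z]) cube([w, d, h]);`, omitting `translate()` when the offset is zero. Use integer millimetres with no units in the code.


translate([159, 477, 0]) cube([4890, 92, 2840]);
translate([159, 4585, 0]) cube([4890, 92, 2840]);
translate([159, 569, 0]) cube([92, 4016, 2840]);
translate([4957, 569, 0]) cube([92, 4016, 2840]);


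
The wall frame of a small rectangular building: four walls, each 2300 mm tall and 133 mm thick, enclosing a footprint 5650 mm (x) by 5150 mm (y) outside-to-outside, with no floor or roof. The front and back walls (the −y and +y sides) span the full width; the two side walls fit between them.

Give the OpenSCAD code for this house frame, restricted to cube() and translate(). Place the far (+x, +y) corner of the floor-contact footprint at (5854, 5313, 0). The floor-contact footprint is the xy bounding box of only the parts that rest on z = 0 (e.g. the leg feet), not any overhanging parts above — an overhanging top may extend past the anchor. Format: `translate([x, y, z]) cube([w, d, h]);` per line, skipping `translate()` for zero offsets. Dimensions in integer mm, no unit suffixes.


translate([204, 163, 0]) cube([5650, 133, 2300]);
translate([204, 5180, 0]) cube([5650, 133, 2300]);
translate([204, 296, 0]) cube([133, 4884, 2300]);
translate([5721, 296, 0]) cube([133, 4884, 2300]);


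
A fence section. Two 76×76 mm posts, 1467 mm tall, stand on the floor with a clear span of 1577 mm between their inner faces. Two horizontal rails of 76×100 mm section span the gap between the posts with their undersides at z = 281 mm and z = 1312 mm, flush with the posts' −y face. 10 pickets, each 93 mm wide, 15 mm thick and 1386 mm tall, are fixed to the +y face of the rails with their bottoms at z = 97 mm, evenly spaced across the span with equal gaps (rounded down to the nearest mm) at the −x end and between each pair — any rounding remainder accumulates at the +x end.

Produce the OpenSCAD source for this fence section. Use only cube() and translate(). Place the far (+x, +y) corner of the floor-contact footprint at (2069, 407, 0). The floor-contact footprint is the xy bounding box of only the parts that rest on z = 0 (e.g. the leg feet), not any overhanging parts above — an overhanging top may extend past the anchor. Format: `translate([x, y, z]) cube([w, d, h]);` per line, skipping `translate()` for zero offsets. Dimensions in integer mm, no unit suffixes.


translate([340, 331, 0]) cube([76, 76, 1467]);
translate([1993, 331, 0]) cube([76, 76, 1467]);
translate([416, 331, 281]) cube([1577, 76, 100]);
translate([416, 331, 1312]) cube([1577, 76, 100]);
translate([474, 407, 97]) cube([93, 15, 1386]);
translate([625, 407, 97]) cube([93, 15, 1386]);
translate([776, 407, 97]) cube([93, 15, 1386]);
translate([927, 407, 97]) cube([93, 15, 1386]);
translate([1078, 407, 97]) cube([93, 15, 1386]);
translate([1229, 407, 97]) cube([93, 15, 1386]);
translate([1380, 407, 97]) cube([93, 15, 1386]);
translate([1531, 407, 97]) cube([93, 15, 1386]);
translate([1682, 407, 97]) cube([93, 15, 1386]);
translate([1833, 407, 97]) cube([93, 15, 1386]);


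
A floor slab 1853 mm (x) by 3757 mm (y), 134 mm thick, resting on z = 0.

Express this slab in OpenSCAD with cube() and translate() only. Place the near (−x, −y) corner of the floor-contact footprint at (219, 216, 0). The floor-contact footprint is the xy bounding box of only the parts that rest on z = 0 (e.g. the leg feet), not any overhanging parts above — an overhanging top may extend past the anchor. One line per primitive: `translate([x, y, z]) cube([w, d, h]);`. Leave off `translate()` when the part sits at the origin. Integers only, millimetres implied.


translate([219, 216, 0]) cube([1853, 3757, 134]);


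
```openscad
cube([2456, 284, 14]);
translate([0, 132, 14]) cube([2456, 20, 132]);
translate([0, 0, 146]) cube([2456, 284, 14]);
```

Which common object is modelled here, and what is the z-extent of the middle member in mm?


An I-beam. The web height is 132 mm.

Two wide flanges with a thin centred web — an I-beam. Overall 160 mm minus two 14 mm flanges gives a web of 160 − 2·14 = 132 mm.


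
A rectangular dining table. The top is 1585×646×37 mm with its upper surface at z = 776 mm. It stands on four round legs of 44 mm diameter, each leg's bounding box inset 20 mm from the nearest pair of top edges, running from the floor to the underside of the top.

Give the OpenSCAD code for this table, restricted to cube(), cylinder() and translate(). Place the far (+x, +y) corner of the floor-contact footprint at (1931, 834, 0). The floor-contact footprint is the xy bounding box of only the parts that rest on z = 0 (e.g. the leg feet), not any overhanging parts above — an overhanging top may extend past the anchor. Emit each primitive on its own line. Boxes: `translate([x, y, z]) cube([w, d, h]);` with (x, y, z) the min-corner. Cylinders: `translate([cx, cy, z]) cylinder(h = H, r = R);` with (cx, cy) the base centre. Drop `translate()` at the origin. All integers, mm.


translate([366, 208, 739]) cube([1585, 646, 37]);
translate([408, 250, 0]) cylinder(h = 739, r = 22);
translate([1909, 250, 0]) cylinder(h = 739, r = 22);
translate([408, 812, 0]) cylinder(h = 739, r = 22);
translate([1909, 812, 0]) cylinder(h = 739, r = 22);


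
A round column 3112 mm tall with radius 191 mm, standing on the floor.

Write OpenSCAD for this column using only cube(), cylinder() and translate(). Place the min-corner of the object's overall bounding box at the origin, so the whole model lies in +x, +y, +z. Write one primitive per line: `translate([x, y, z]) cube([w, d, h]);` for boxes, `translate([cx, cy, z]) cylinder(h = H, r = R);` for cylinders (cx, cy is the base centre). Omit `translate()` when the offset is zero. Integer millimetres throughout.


translate([191, 191, 0]) cylinder(h = 3112, r = 191);


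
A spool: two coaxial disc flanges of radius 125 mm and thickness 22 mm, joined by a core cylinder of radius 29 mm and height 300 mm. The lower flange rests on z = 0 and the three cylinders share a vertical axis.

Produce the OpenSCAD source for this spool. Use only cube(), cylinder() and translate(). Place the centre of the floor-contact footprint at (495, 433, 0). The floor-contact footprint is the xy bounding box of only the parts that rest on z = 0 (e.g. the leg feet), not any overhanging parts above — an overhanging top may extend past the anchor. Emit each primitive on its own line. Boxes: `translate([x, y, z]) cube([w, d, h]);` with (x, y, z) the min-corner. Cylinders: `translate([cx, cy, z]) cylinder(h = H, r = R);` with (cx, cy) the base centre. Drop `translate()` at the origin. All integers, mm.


translate([495, 433, 0]) cylinder(h = 22, r = 125);
translate([495, 433, 22]) cylinder(h = 300, r = 29);
translate([495, 433, 322]) cylinder(h = 22, r = 125);


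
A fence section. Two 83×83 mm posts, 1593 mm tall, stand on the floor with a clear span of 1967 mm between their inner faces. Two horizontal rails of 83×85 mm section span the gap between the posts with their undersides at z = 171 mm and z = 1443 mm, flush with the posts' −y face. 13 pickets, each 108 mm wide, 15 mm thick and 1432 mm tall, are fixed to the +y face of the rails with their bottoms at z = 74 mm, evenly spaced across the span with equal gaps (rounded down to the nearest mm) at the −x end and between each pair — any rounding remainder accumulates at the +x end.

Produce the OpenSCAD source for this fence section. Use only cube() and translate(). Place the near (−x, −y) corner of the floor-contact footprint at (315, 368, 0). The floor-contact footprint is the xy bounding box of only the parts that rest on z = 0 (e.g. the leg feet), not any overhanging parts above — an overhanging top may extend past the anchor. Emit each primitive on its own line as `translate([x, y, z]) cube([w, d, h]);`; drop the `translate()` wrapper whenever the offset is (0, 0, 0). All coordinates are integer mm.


translate([315, 368, 0]) cube([83, 83, 1593]);
translate([2365, 368, 0]) cube([83, 83, 1593]);
translate([398, 368, 171]) cube([1967, 83, 85]);
translate([398, 368, 1443]) cube([1967, 83, 85]);
translate([438, 451, 74]) cube([108, 15, 1432]);
translate([586, 451, 74]) cube([108, 15, 1432]);
translate([734, 451, 74]) cube([108, 15, 1432]);
translate([882, 451, 74]) cube([108, 15, 1432]);
translate([1030, 451, 74]) cube([108, 15, 1432]);
translate([1178, 451, 74]) cube([108, 15, 1432]);
translate([1326, 451, 74]) cube([108, 15, 1432]);
translate([1474, 451, 74]) cube([108, 15, 1432]);
translate([1622, 451, 74]) cube([108, 15, 1432]);
translate([1770, 451, 74]) cube([108, 15, 1432]);
translate([1918, 451, 74]) cube([108, 15, 1432]);
translate([2066, 451, 74]) cube([108, 15, 1432]);
translate([2214, 451, 74]) cube([108, 15, 1432]);


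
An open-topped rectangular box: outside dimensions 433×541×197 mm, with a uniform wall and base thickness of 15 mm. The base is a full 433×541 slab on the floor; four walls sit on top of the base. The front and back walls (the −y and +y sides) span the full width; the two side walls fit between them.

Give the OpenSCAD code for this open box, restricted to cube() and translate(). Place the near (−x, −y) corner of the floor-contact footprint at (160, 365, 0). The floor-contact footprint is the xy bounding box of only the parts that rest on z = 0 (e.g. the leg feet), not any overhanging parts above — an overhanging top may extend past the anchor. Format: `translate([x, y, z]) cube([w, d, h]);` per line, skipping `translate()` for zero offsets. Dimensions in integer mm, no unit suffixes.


translate([160, 365, 0]) cube([433, 541, 15]);
translate([160, 365, 15]) cube([433, 15, 182]);
translate([160, 891, 15]) cube([433, 15, 182]);
translate([160, 380, 15]) cube([15, 511, 182]);
translate([578, 380, 15]) cube([15, 511, 182]);


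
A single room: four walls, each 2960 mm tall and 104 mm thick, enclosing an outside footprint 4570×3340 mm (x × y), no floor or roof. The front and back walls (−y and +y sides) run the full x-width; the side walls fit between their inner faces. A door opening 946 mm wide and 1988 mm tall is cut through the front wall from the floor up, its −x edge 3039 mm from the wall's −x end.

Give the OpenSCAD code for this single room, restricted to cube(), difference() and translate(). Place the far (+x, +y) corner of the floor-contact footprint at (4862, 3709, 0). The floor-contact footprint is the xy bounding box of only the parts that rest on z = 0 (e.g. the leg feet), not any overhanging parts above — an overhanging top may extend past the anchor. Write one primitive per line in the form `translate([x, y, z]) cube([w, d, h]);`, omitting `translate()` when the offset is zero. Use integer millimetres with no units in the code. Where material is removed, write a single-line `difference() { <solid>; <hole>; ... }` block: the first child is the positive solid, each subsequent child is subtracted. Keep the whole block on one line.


difference() { translate([292, 369, 0]) cube([4570, 104, 2960]); translate([3331, 369, 0]) cube([946, 104, 1988]); }
translate([292, 3605, 0]) cube([4570, 104, 2960]);
translate([292, 473, 0]) cube([104, 3132, 2960]);
translate([4758, 473, 0]) cube([104, 3132, 2960]);


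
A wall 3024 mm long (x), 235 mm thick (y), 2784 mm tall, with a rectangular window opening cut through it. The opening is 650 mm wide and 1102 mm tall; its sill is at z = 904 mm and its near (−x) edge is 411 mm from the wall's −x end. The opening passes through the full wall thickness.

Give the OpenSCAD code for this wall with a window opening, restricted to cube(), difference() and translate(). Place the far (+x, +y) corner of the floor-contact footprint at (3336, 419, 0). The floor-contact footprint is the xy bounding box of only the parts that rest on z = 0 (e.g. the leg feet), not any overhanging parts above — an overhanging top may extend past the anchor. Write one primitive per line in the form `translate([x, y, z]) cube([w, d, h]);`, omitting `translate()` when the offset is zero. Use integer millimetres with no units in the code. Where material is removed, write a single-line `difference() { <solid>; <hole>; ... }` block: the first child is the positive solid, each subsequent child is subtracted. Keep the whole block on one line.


difference() { translate([312, 184, 0]) cube([3024, 235, 2784]); translate([723, 184, 904]) cube([650, 235, 1102]); }


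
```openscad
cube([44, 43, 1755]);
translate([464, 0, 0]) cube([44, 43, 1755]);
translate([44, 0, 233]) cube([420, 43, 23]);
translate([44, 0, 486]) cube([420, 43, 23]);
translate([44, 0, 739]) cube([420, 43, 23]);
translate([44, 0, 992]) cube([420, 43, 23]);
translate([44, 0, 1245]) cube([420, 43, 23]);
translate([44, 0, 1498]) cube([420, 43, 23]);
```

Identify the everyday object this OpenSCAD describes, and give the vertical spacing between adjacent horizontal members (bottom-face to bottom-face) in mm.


A ladder. The rung spacing is 253 mm.

Two tall 44×43 posts with 6 short bars between them — a ladder. Adjacent rungs sit at z = 233 and z = 486, so the spacing is 486 − 233 = 253 mm.


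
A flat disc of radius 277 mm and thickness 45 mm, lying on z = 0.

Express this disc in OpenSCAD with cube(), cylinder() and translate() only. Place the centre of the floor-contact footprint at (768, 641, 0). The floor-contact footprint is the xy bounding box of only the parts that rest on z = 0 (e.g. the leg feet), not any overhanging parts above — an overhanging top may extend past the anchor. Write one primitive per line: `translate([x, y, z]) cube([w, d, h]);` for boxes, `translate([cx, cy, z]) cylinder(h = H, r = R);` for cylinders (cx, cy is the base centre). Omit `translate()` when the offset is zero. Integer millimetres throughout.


translate([768, 641, 0]) cylinder(h = 45, r = 277);


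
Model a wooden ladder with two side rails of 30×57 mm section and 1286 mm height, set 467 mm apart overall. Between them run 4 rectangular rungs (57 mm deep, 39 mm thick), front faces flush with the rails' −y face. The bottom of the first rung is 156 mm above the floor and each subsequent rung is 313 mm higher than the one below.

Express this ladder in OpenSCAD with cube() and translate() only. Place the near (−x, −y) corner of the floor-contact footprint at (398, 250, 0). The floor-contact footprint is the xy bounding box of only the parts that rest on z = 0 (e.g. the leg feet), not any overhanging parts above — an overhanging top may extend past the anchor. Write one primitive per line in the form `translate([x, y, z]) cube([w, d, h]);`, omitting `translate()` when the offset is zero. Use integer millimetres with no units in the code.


translate([398, 250, 0]) cube([30, 57, 1286]);
translate([835, 250, 0]) cube([30, 57, 1286]);
translate([428, 250, 156]) cube([407, 57, 39]);
translate([428, 250, 469]) cube([407, 57, 39]);
translate([428, 250, 782]) cube([407, 57, 39]);
translate([428, 250, 1095]) cube([407, 57, 39]);


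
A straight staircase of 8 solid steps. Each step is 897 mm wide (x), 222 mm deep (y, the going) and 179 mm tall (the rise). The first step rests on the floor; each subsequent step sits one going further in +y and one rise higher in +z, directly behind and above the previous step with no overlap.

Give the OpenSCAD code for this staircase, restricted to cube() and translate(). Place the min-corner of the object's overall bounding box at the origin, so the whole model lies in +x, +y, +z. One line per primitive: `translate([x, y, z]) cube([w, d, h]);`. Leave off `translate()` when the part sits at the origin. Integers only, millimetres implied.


cube([897, 222, 179]);
translate([0, 222, 179]) cube([897, 222, 179]);
translate([0, 444, 358]) cube([897, 222, 179]);
translate([0, 666, 537]) cube([897, 222, 179]);
translate([0, 888, 716]) cube([897, 222, 179]);
translate([0, 1110, 895]) cube([897, 222, 179]);
translate([0, 1332, 1074]) cube([897, 222, 179]);
translate([0, 1554, 1253]) cube([897, 222, 179]);


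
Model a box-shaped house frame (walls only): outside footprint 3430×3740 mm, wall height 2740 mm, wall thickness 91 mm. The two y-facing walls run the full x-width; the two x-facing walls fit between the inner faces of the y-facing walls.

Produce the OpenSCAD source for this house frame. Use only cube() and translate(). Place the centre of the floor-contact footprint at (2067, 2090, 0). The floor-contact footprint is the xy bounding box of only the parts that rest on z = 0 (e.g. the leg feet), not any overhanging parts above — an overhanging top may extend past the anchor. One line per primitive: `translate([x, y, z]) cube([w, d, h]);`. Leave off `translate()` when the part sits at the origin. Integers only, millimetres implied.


translate([352, 220, 0]) cube([3430, 91, 2740]);
translate([352, 3869, 0]) cube([3430, 91, 2740]);
translate([352, 311, 0]) cube([91, 3558, 2740]);
translate([3691, 311, 0]) cube([91, 3558, 2740]);


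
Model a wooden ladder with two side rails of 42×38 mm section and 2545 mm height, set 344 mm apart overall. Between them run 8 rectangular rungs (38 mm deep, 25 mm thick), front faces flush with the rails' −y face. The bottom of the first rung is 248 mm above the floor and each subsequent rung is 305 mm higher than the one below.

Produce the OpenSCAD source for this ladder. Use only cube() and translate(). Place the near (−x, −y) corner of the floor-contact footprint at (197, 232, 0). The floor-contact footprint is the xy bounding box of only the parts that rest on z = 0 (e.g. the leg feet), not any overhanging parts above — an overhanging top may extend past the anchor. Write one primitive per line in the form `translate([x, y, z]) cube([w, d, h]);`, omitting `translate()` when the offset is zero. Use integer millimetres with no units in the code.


translate([197, 232, 0]) cube([42, 38, 2545]);
translate([499, 232, 0]) cube([42, 38, 2545]);
translate([239, 232, 248]) cube([260, 38, 25]);
translate([239, 232, 553]) cube([260, 38, 25]);
translate([239, 232, 858]) cube([260, 38, 25]);
translate([239, 232, 1163]) cube([260, 38, 25]);
translate([239, 232, 1468]) cube([260, 38, 25]);
translate([239, 232, 1773]) cube([260, 38, 25]);
translate([239, 232, 2078]) cube([260, 38, 25]);
translate([239, 232, 2383]) cube([260, 38, 25]);


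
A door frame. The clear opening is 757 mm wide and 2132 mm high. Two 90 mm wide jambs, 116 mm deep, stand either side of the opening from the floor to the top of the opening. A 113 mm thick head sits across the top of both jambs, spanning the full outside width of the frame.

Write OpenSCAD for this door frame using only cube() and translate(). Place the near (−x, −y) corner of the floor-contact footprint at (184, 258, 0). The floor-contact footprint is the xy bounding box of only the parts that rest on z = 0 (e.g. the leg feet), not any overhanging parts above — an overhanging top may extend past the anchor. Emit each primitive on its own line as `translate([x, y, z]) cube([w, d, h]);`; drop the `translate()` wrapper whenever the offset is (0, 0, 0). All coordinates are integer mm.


translate([184, 258, 0]) cube([90, 116, 2132]);
translate([1031, 258, 0]) cube([90, 116, 2132]);
translate([184, 258, 2132]) cube([937, 116, 113]);


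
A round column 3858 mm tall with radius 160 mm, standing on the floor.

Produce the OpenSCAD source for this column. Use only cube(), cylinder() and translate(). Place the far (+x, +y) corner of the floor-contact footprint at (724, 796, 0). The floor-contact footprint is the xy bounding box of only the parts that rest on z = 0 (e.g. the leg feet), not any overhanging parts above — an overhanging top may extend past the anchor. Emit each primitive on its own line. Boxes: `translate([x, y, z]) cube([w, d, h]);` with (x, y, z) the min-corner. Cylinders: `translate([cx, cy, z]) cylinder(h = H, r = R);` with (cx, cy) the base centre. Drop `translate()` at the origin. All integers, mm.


translate([564, 636, 0]) cylinder(h = 3858, r = 160);


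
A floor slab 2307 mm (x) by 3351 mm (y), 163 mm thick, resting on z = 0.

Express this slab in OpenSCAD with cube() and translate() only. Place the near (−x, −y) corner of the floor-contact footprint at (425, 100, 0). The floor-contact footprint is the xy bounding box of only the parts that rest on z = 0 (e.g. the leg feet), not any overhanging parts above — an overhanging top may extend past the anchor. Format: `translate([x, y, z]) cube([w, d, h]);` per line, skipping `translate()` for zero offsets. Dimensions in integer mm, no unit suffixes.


translate([425, 100, 0]) cube([2307, 3351, 163]);


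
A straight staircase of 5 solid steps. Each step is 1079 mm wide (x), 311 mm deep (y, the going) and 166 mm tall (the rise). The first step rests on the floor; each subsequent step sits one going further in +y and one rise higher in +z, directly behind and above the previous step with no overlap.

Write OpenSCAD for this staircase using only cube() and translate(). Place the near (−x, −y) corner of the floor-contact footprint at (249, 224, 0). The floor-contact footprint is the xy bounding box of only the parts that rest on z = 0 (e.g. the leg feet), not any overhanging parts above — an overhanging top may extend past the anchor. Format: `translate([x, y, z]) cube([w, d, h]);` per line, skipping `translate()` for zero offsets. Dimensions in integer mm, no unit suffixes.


translate([249, 224, 0]) cube([1079, 311, 166]);
translate([249, 535, 166]) cube([1079, 311, 166]);
translate([249, 846, 332]) cube([1079, 311, 166]);
translate([249, 1157, 498]) cube([1079, 311, 166]);
translate([249, 1468, 664]) cube([1079, 311, 166]);


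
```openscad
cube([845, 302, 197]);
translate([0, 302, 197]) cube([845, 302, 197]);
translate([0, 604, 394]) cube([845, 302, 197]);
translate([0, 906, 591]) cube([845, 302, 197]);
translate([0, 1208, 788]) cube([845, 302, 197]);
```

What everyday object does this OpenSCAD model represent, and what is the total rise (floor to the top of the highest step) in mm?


A staircase. The total rise is 985 mm.

5 identical blocks, each offset up and back from the previous — a staircase. Each step is 197 mm tall and there are 5 of them, so the total rise is 5 × 197 = 985 mm.


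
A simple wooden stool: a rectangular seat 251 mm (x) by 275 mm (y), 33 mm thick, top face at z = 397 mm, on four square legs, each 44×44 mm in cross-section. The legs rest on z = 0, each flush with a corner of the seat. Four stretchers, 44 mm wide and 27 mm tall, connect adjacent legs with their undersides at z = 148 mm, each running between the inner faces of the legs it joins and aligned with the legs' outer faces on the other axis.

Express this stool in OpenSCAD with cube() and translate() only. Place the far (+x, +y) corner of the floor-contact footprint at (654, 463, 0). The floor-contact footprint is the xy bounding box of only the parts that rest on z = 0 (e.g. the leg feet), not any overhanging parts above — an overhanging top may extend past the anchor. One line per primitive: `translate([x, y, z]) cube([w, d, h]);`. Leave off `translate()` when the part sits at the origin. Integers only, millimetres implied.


translate([403, 188, 364]) cube([251, 275, 33]);
translate([403, 188, 0]) cube([44, 44, 364]);
translate([610, 188, 0]) cube([44, 44, 364]);
translate([403, 419, 0]) cube([44, 44, 364]);
translate([610, 419, 0]) cube([44, 44, 364]);
translate([447, 188, 148]) cube([163, 44, 27]);
translate([447, 419, 148]) cube([163, 44, 27]);
translate([403, 232, 148]) cube([44, 187, 27]);
translate([610, 232, 148]) cube([44, 187, 27]);


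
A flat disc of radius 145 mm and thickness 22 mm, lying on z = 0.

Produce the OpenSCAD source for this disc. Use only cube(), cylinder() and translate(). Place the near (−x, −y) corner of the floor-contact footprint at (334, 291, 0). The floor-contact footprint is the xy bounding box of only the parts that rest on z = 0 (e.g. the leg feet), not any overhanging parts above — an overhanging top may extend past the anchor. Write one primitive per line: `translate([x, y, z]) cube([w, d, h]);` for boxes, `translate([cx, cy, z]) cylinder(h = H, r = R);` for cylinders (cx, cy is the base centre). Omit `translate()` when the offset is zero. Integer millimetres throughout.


translate([479, 436, 0]) cylinder(h = 22, r = 145);


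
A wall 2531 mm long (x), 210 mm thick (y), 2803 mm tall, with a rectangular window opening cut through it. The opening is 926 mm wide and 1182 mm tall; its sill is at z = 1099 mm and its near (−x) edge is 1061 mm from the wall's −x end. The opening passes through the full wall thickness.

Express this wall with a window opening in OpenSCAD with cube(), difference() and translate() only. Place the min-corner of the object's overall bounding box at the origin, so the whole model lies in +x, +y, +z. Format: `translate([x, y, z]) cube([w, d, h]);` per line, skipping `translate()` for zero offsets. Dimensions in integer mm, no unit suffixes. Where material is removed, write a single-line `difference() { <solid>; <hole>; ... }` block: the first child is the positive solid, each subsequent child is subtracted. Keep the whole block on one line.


difference() { cube([2531, 210, 2803]); translate([1061, 0, 1099]) cube([926, 210, 1182]); }


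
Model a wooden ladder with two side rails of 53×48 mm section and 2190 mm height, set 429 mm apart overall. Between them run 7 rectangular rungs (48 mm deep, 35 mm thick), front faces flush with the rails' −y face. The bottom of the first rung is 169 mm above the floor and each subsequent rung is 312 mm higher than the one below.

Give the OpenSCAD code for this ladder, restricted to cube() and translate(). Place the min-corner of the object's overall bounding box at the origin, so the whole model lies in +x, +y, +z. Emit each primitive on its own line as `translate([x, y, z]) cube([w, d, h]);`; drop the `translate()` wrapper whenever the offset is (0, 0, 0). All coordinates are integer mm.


// rung span = 429 - 2*53 = 323
// rung[k] z = 169 + k*312
cube([53, 48, 2190]);
translate([376, 0, 0]) cube([53, 48, 2190]);
translate([53, 0, 169]) cube([323, 48, 35]);
translate([53, 0, 481]) cube([323, 48, 35]);
translate([53, 0, 793]) cube([323, 48, 35]);
translate([53, 0, 1105]) cube([323, 48, 35]);
translate([53, 0, 1417]) cube([323, 48, 35]);
translate([53, 0, 1729]) cube([323, 48, 35]);
translate([53, 0, 2041]) cube([323, 48, 35]);


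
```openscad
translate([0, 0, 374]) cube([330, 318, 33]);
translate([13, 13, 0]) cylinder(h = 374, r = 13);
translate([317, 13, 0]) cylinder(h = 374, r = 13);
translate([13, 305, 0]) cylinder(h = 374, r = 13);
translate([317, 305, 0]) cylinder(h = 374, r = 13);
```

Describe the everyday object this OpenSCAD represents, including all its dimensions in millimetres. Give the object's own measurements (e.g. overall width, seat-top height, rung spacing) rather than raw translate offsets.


A simple wooden stool: a rectangular seat 330 mm (x) by 318 mm (y), 33 mm thick, top face at z = 407 mm, on four round legs, each 26 mm in diameter. The legs rest on z = 0, each leg's axis is inset half a diameter from the nearest pair of seat edges (so the leg's bounding box is flush with the corner).


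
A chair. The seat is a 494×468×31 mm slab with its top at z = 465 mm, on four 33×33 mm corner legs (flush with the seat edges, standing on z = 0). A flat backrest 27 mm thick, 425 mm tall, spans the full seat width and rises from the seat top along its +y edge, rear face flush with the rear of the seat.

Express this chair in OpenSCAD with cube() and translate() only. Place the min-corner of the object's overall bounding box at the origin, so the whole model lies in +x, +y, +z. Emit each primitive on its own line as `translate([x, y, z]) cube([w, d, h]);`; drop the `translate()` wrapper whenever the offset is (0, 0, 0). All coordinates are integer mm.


translate([0, 0, 434]) cube([494, 468, 31]);
cube([33, 33, 434]);
translate([461, 0, 0]) cube([33, 33, 434]);
translate([0, 435, 0]) cube([33, 33, 434]);
translate([461, 435, 0]) cube([33, 33, 434]);
translate([0, 441, 465]) cube([494, 27, 425]);


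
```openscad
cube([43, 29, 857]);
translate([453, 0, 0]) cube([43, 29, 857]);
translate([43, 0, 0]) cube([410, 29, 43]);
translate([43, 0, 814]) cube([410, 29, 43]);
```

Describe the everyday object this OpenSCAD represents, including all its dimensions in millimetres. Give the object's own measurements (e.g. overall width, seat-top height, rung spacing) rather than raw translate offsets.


A rectangular picture frame lying in the x–z plane (depth along y). The opening is 410 mm wide (x) by 771 mm tall (z), surrounded by a border 43 mm wide on all four sides. The frame is 29 mm deep and is made of two full-height vertical stiles with two horizontal rails fitted between them.


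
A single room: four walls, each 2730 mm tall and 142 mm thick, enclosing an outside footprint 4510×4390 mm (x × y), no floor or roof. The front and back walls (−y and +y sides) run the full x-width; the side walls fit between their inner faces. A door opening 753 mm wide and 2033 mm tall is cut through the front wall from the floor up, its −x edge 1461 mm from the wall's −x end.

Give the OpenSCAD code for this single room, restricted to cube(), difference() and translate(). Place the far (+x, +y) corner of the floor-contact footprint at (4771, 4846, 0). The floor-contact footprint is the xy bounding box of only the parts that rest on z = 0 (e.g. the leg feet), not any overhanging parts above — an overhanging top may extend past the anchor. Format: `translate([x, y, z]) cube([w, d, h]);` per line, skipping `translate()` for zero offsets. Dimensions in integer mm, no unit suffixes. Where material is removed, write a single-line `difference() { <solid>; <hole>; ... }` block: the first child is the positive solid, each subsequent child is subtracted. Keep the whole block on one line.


difference() { translate([261, 456, 0]) cube([4510, 142, 2730]); translate([1722, 456, 0]) cube([753, 142, 2033]); }
translate([261, 4704, 0]) cube([4510, 142, 2730]);
translate([261, 598, 0]) cube([142, 4106, 2730]);
translate([4629, 598, 0]) cube([142, 4106, 2730]);


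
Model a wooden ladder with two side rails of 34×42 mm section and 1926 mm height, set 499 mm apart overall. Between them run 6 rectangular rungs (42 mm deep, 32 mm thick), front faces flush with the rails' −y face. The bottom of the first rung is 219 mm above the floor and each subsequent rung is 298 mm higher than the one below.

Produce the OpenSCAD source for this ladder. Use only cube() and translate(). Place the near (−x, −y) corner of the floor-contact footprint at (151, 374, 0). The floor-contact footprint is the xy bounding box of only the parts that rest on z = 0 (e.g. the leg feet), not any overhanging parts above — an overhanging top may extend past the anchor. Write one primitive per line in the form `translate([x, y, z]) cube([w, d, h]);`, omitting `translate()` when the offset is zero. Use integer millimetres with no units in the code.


translate([151, 374, 0]) cube([34, 42, 1926]);
translate([616, 374, 0]) cube([34, 42, 1926]);
translate([185, 374, 219]) cube([431, 42, 32]);
translate([185, 374, 517]) cube([431, 42, 32]);
translate([185, 374, 815]) cube([431, 42, 32]);
translate([185, 374, 1113]) cube([431, 42, 32]);
translate([185, 374, 1411]) cube([431, 42, 32]);
translate([185, 374, 1709]) cube([431, 42, 32]);


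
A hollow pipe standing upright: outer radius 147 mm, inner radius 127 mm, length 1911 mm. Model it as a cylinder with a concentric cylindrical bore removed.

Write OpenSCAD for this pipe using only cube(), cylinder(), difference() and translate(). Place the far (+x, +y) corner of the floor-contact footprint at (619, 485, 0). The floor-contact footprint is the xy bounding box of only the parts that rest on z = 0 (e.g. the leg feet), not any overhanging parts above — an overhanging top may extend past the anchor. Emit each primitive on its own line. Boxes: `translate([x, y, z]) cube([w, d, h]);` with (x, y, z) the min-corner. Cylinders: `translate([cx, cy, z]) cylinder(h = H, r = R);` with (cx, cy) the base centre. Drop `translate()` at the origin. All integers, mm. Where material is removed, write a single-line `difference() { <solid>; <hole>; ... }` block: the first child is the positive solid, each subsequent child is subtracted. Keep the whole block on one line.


difference() { translate([472, 338, 0]) cylinder(h = 1911, r = 147); translate([472, 338, 0]) cylinder(h = 1911, r = 127); }


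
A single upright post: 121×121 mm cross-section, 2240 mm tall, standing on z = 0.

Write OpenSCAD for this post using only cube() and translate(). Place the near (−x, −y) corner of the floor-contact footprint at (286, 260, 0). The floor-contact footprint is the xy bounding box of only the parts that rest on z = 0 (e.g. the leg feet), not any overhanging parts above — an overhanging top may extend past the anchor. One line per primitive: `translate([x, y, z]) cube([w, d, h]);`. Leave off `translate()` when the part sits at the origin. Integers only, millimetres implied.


translate([286, 260, 0]) cube([121, 121, 2240]);


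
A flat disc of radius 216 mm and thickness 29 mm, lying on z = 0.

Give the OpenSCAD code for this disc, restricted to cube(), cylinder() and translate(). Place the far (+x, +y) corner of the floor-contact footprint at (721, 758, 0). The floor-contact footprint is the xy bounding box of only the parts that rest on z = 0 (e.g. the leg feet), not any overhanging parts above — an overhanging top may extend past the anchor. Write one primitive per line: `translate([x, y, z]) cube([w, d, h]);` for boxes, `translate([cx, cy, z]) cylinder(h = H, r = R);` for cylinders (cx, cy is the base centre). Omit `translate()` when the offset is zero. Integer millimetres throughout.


translate([505, 542, 0]) cylinder(h = 29, r = 216);


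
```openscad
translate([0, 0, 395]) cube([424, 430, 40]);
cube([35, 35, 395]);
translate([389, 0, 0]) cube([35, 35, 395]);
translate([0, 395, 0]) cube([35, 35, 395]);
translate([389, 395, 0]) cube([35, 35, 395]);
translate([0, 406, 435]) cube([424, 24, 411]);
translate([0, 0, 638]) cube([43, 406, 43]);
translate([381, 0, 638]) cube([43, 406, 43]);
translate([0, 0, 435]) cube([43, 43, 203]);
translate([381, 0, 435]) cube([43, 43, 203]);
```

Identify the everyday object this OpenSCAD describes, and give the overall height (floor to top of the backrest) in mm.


A chair. The overall height is 846 mm.

A slab on four corner posts with a tall panel at the back — a chair. The seat slab sits at z = 395 with thickness 40, and the 411 mm backrest starts at the seat top, so the overall height is 395 + 40 + 411 = 846 mm.


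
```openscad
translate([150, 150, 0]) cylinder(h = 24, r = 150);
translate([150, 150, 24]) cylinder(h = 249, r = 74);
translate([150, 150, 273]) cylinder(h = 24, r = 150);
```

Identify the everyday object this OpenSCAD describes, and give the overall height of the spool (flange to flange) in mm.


A spool. The overall height is 297 mm.

Three coaxial cylinders, large–small–large — a spool. Two 24 mm flanges and a 249 mm core give 24 + 249 + 24 = 297 mm.


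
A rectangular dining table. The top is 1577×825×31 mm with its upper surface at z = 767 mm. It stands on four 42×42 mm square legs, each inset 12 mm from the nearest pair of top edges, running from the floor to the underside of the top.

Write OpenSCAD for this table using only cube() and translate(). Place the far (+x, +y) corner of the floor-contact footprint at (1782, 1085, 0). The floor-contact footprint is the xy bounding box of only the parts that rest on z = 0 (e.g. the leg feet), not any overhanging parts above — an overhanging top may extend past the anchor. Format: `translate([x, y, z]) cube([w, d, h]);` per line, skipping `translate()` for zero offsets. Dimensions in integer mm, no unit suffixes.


// leg_h = 767 - 31 = 736
translate([217, 272, 736]) cube([1577, 825, 31]);
translate([229, 284, 0]) cube([42, 42, 736]);
translate([1740, 284, 0]) cube([42, 42, 736]);
translate([229, 1043, 0]) cube([42, 42, 736]);
translate([1740, 1043, 0]) cube([42, 42, 736]);
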